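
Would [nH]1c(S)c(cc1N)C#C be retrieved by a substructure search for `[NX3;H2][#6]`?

The pattern [NX3;H2][#6] describes a trivalent nitrogen with two H attached to carbon — a primary amine.
The molecule carries a primary amino group (-NH2), whose atoms satisfy every constraint of the query, so the pattern matches.

Yes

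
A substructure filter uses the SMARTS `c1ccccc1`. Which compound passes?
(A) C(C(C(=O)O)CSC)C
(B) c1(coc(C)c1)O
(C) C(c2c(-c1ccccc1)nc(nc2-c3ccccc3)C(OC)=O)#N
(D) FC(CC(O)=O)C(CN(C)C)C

c1ccccc1 describes six aromatic carbons in a ring (a benzene ring).
(A) has a methyl group (-CH3) but no six-membered all-carbon aromatic ring is present.
(B) has a methyl group (-CH3) but no six-membered all-carbon aromatic ring is present.
(C) contains a phenyl ring, which satisfies every atom and bond constraint.
(D) has a methyl group (-CH3) but no six-membered all-carbon aromatic ring is present.
So the answer is (C).

C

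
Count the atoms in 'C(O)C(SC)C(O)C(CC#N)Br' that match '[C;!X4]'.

1

The query [C;!X4] means: aliphatic carbon that does not have four total connections.
Check the 12 heavy atoms by environment: 6× C (X4) → no; 1× S (X2) → no; 2× O (X2) → no; 1× C (X2) → match; 1× N (X1) → no; 1× Br (X1) → no.
That gives 1 matching atom.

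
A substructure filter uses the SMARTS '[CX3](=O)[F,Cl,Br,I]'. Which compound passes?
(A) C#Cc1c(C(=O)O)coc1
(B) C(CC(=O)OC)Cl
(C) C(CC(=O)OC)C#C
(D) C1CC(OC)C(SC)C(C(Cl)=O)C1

D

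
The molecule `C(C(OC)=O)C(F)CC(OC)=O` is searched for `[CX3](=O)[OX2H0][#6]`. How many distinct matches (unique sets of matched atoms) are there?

2

[CX3](=O)[OX2H0][#6] is the SMARTS for an ester: a carbonyl carbon bonded to an oxygen that is itself bonded to carbon (no H on that O).
The molecule carries 2 separate instances of a methyl-ester group (-C(=O)OCH3) meeting every constraint; each maps to a distinct set of atoms, giving 2 matches.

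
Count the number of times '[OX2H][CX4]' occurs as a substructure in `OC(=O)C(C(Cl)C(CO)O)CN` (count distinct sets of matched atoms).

[OX2H][CX4] is the SMARTS for an aliphatic alcohol: a hydroxyl oxygen bound to an sp3 (X4) carbon.
The molecule carries 2 separate instances of a hydroxyl group (-OH) meeting every constraint; each maps to a distinct set of atoms, giving 2 matches.

2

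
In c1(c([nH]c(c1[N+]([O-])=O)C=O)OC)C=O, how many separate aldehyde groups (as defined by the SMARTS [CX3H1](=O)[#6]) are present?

[CX3H1](=O)[#6] is the SMARTS for an aldehyde: an sp2 carbon with one H, double-bonded to O and single-bonded to carbon.
The molecule carries 2 separate instances of an aldehyde (-CHO) meeting every constraint; each maps to a distinct set of atoms, giving 2 matches.

2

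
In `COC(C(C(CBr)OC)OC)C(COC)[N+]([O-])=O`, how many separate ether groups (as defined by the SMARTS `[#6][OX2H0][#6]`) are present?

4

[#6][OX2H0][#6] is the SMARTS for an ether: an aliphatic oxygen bridging two carbons with no H on the oxygen.
The molecule carries 4 separate instances of a methoxy ether (-OCH3) meeting every constraint; each maps to a distinct set of atoms, giving 4 matches.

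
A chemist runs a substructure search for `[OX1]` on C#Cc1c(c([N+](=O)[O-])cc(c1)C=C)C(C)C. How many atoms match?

The query [OX1] means: aliphatic oxygen with one total connection — typically a carbonyl =O or an oxide.
Check the 16 heavy atoms by environment: 6× c (aromatic, X3) → no; 1× N (charge +1, X3) → no; 1× O (charge -1, X1) → match; 1× O (X1) → match; 2× C (X3) → no; 3× C (X4) → no; 2× C (X2) → no.
Summing the matching environments: 1 + 1 = 2 matching atoms.

2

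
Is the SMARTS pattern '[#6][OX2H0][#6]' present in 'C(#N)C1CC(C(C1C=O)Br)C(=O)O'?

The pattern [#6][OX2H0][#6] describes an aliphatic oxygen bridging two carbons with no H on the oxygen — an ether.
The closest candidate here is a carboxylic acid group (-C(=O)OH), but the -OH oxygen has H1; the =O is OX1, not OX2. No other fragment satisfies the full query, so there is no match.

No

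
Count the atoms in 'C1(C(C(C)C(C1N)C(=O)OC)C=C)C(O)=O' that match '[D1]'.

7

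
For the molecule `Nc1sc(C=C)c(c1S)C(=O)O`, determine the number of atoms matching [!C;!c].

5

The query [!C;!c] means: neither aliphatic nor aromatic carbon — same as [!#6].
Check the 12 heavy atoms by environment: 1× s (aromatic) → match; 4× c (aromatic) → no; 1× S → match; 3× C → no; 2× O → match; 1× N → match.
Summing the matching environments: 1 + 1 + 2 + 1 = 5 matching atoms.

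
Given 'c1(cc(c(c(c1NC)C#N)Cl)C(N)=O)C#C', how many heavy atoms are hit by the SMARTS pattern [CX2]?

3

Check the 16 heavy atoms by environment: 6× c (aromatic, X3) → no; 1× Cl (X1) → no; 1× C (X3) → no; 1× O (X1) → no; 2× N (X3) → no; 3× C (X2) → match; 1× N (X1) → no; 1× C (X4) → no.
That gives 3 matching atoms.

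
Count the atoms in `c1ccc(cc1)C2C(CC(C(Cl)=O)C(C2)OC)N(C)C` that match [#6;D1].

3

The query [#6;D1] means: carbon bonded to exactly one heavy atom.
Check the 20 heavy atoms by environment: 2× C (D2) → no; 5× C (D3) → no; 1× O (D1) → no; 1× Cl (D1) → no; 1× N (D3) → no; 3× C (D1) → match; 1× O (D2) → no; 1× c (aromatic, D3) → no; 5× c (aromatic, D2) → no.
That gives 3 matching atoms.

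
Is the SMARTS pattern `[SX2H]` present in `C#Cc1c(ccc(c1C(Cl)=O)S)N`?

The pattern [SX2H] describes an aliphatic sulfur with two connections, one being H — a thiol.
The molecule carries a thiol (-SH), whose atoms satisfy every constraint of the query, so the pattern matches.

Yes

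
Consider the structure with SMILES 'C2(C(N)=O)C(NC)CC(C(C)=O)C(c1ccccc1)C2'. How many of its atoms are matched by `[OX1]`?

2

The query [OX1] means: aliphatic oxygen with one total connection — typically a carbonyl =O or an oxide.
Check the 20 heavy atoms by environment: 8× C (X4) → no; 2× C (X3) → no; 2× O (X1) → match; 2× N (X3) → no; 6× c (aromatic, X3) → no.
That gives 2 matching atoms.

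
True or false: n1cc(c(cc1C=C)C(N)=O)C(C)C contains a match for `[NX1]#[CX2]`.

False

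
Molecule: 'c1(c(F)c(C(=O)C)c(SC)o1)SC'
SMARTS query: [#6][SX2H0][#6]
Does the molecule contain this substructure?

Yes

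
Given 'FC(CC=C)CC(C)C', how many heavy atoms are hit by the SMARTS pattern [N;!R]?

0

Check the 9 heavy atoms by environment: 8× C (acyclic) → no; 1× F (acyclic) → no.
No environment satisfies the query, so 0 matching atoms.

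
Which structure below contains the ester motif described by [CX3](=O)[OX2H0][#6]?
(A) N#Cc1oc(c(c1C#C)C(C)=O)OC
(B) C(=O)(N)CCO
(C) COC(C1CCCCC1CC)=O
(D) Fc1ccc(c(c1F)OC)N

[CX3](=O)[OX2H0][#6] describes a carbonyl carbon bonded to an oxygen that is itself bonded to carbon (no H on that O) (an ester).
(A) has a methoxy ether (-OCH3) but the ether oxygen is not adjacent to a C=O carbon.
(B) has a primary amide (-C(=O)NH2) but the carbonyl is bonded to N, not to an O-C linkage.
(C) contains a methyl-ester group (-C(=O)OCH3), which satisfies every atom and bond constraint.
(D) has a methoxy ether (-OCH3) but the ether oxygen is not adjacent to a C=O carbon.
So the answer is (C).

C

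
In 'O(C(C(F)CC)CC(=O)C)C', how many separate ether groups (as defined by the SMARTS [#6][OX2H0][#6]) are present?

[#6][OX2H0][#6] is the SMARTS for an ether: an aliphatic oxygen bridging two carbons with no H on the oxygen.
Exactly one fragment in the molecule meets all constraints, giving 1 match.

1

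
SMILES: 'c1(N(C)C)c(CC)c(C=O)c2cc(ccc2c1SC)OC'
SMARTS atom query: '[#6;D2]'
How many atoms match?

5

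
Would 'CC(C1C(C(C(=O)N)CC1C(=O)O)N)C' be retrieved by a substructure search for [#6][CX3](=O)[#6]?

No

The pattern [#6][CX3](=O)[#6] describes a carbonyl carbon (no H) flanked by two carbons — a ketone.
The closest candidate here is a carboxylic acid group (-C(=O)OH), but one neighbour of the carbonyl carbon is O, not C. No other fragment satisfies the full query, so there is no match.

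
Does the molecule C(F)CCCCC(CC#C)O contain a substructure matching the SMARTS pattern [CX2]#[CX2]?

The pattern [CX2]#[CX2] describes a carbon-carbon triple bond — an alkyne.
The molecule carries an ethynyl group (-C#CH), whose atoms satisfy every constraint of the query, so the pattern matches.

Yes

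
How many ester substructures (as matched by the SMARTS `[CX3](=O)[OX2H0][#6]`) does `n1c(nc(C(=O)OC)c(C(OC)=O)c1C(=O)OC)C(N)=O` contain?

[CX3](=O)[OX2H0][#6] is the SMARTS for an ester: a carbonyl carbon bonded to an oxygen that is itself bonded to carbon (no H on that O).
The molecule carries 3 separate instances of a methyl-ester group (-C(=O)OCH3) meeting every constraint; each maps to a distinct set of atoms, giving 3 matches.

3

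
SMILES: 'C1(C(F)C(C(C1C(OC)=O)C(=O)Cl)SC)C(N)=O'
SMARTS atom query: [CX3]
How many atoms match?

3

The query [CX3] means: C with X3: aliphatic carbon with exactly 3 total connections.
Check the 18 heavy atoms by environment: 7× C (X4) → no; 1× S (X2) → no; 3× C (X3) → match; 3× O (X1) → no; 1× Cl (X1) → no; 1× N (X3) → no; 1× O (X2) → no; 1× F (X1) → no.
That gives 3 matching atoms.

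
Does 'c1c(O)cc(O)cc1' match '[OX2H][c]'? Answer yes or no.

The pattern [OX2H][c] describes a hydroxyl oxygen attached to an aromatic carbon — a phenol.
The molecule carries a hydroxyl group (-OH), whose atoms satisfy every constraint of the query, so the pattern matches.

Yes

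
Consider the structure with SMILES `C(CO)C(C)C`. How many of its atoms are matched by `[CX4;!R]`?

5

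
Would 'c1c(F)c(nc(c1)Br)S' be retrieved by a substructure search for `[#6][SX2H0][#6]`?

The pattern [#6][SX2H0][#6] describes an aliphatic sulfur bridging two carbons with no H on the sulfur — a thioether.
The closest candidate here is a thiol (-SH), but the sulfur has H1, not H0 bridging two carbons. No other fragment satisfies the full query, so there is no match.

No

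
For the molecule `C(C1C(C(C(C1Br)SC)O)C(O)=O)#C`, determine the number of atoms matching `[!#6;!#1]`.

5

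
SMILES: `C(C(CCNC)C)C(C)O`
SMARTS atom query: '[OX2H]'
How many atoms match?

1

Check the 10 heavy atoms by environment: 3× C (H2, X4) → no; 2× C (H1, X4) → no; 3× C (H3, X4) → no; 1× N (H1, X3) → no; 1× O (H1, X2) → match.
That gives 1 matching atom.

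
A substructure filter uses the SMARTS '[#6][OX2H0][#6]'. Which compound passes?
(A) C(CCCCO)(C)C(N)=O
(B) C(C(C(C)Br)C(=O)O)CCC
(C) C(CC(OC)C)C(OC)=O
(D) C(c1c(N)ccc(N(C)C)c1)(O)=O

C

[#6][OX2H0][#6] describes an aliphatic oxygen bridging two carbons with no H on the oxygen (an ether).
(A) has a hydroxyl group (-OH) but the oxygen has H1, not H0 bridging two carbons.
(B) has a carboxylic acid group (-C(=O)OH) but the -OH oxygen has H1; the =O is OX1, not OX2.
(C) contains a methoxy ether (-OCH3), which satisfies every atom and bond constraint.
(D) has a carboxylic acid group (-C(=O)OH) but the -OH oxygen has H1; the =O is OX1, not OX2.
So the answer is (C).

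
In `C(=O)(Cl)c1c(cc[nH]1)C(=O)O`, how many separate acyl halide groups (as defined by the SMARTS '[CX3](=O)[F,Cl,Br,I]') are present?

1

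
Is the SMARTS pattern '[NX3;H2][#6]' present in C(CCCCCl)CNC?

No

The pattern [NX3;H2][#6] describes a trivalent nitrogen with two H attached to carbon — a primary amine.
The closest candidate here is an N-methylamino group (-NHCH3), but the nitrogen bears two carbons and only one H (H1), not H2. No other fragment satisfies the full query, so there is no match.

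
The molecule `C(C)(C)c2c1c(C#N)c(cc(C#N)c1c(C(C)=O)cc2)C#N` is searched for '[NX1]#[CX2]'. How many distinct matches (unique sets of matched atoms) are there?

3

[NX1]#[CX2] is the SMARTS for a nitrile: a nitrogen triple-bonded to a two-connected carbon.
The molecule carries 3 separate instances of a nitrile (-C#N) meeting every constraint; each maps to a distinct set of atoms, giving 3 matches.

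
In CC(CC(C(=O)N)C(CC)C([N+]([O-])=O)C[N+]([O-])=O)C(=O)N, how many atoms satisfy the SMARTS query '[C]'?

11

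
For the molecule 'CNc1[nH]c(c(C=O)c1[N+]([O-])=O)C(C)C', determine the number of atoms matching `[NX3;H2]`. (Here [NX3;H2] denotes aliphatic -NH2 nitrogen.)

The query [NX3;H2] means: aliphatic N with 3 total connections, two of them H — an -NH2 nitrogen (amine or amide).
Check the 15 heavy atoms by environment: 1× n (aromatic, H1, X3) → no; 4× c (aromatic, H0, X3) → no; 1× C (H1, X4) → no; 3× C (H3, X4) → no; 1× N (H1, X3) → no; 1× N (charge +1, H0, X3) → no; 1× O (charge -1, H0, X1) → no; 2× O (H0, X1) → no; 1× C (H1, X3) → no.
No environment satisfies the query, so 0 matching atoms.

0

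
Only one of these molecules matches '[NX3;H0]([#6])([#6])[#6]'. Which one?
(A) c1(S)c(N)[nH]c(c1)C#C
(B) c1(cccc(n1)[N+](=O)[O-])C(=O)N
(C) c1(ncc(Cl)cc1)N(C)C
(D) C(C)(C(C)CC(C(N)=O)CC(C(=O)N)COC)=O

C

[NX3;H0]([#6])([#6])[#6] describes a trivalent nitrogen with no H, bonded to three carbons (a tertiary amine).
(A) has a primary amino group (-NH2) but the nitrogen has H2, not H0 with three carbons.
(B) has a primary amide (-C(=O)NH2) but the amide nitrogen has H2 and only one carbon neighbour.
(C) contains a dimethylamino group (-N(CH3)2), which satisfies every atom and bond constraint.
(D) has a primary amide (-C(=O)NH2) but the amide nitrogen has H2 and only one carbon neighbour.
So the answer is (C).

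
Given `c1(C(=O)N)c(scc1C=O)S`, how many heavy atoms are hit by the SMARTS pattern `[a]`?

Check the 11 heavy atoms by environment: 1× s (aromatic) → match; 4× c (aromatic) → match; 2× C → no; 2× O → no; 1× S → no; 1× N → no.
Summing the matching environments: 1 + 4 = 5 matching atoms.

5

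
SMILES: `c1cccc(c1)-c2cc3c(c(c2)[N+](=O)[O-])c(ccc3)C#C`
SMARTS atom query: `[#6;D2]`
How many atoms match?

Check the 21 heavy atoms by environment: 6× c (aromatic, D3) → no; 10× c (aromatic, D2) → match; 1× N (charge +1, D3) → no; 1× O (charge -1, D1) → no; 1× O (D1) → no; 1× C (D2) → match; 1× C (D1) → no.
Summing the matching environments: 10 + 1 = 11 matching atoms.

11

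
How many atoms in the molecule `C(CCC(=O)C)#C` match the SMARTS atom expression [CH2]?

The query [CH2] means: aliphatic carbon with exactly two hydrogens.
Check the 7 heavy atoms by environment: 2× C (H2) → match; 2× C (H0) → no; 1× C (H1) → no; 1× O (H0) → no; 1× C (H3) → no.
That gives 2 matching atoms.

2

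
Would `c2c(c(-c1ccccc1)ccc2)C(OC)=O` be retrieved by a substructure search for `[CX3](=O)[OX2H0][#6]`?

Yes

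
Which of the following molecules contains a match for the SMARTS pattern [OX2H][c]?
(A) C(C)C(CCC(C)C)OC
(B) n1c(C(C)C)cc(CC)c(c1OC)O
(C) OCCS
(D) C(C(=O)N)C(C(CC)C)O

B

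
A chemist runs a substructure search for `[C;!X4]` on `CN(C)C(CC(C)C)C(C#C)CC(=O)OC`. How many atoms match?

Check the 16 heavy atoms by environment: 10× C (X4) → no; 2× C (X2) → match; 1× C (X3) → match; 1× O (X1) → no; 1× O (X2) → no; 1× N (X3) → no.
Summing the matching environments: 2 + 1 = 3 matching atoms.

3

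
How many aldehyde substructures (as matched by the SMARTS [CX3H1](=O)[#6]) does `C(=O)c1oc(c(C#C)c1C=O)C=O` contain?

3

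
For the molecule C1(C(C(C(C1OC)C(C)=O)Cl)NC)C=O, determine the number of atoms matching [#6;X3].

The query [#6;X3] means: any carbon (aromatic or not) with three total connections.
Check the 15 heavy atoms by environment: 8× C (X4) → no; 1× O (X2) → no; 2× C (X3) → match; 2× O (X1) → no; 1× N (X3) → no; 1× Cl (X1) → no.
That gives 2 matching atoms.

2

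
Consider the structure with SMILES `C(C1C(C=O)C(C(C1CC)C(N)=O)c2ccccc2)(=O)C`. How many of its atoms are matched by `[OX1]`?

3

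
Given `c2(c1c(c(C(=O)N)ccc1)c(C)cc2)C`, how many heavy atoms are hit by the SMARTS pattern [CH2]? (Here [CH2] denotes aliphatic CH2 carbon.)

Check the 15 heavy atoms by environment: 5× c (aromatic, H0) → no; 5× c (aromatic, H1) → no; 1× C (H0) → no; 1× O (H0) → no; 1× N (H2) → no; 2× C (H3) → no.
No environment satisfies the query, so 0 matching atoms.

0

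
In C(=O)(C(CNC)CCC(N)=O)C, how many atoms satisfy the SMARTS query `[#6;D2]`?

The query [#6;D2] means: any carbon bonded to exactly two heavy atoms.
Check the 12 heavy atoms by environment: 3× C (D2) → match; 3× C (D3) → no; 1× N (D2) → no; 2× C (D1) → no; 2× O (D1) → no; 1× N (D1) → no.
That gives 3 matching atoms.

3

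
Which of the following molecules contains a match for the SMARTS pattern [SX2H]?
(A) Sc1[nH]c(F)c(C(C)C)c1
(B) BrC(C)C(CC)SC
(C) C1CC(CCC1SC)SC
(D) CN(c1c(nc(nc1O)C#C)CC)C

[SX2H] describes an aliphatic sulfur with two connections, one being H (a thiol).
(A) contains a thiol (-SH), which satisfies every atom and bond constraint.
(B) has a methylthio ether (-SCH3) but the sulfur has H0 (bonded to two carbons), not H1.
(C) has a methylthio ether (-SCH3) but the sulfur has H0 (bonded to two carbons), not H1.
(D) has a hydroxyl group (-OH) but it is an -OH, not an -SH.
So the answer is (A).

A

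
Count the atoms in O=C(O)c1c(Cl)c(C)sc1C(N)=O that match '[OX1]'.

2

Check the 13 heavy atoms by environment: 1× s (aromatic, X2) → no; 4× c (aromatic, X3) → no; 1× C (X4) → no; 2× C (X3) → no; 2× O (X1) → match; 1× O (X2) → no; 1× Cl (X1) → no; 1× N (X3) → no.
That gives 2 matching atoms.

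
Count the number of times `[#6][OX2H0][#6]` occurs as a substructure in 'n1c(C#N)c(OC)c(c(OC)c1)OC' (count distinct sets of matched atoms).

3

[#6][OX2H0][#6] is the SMARTS for an ether: an aliphatic oxygen bridging two carbons with no H on the oxygen.
The molecule carries 3 separate instances of a methoxy ether (-OCH3) meeting every constraint; each maps to a distinct set of atoms, giving 3 matches.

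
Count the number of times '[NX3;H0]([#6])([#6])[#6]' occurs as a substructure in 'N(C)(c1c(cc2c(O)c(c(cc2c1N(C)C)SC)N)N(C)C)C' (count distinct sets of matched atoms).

3

[NX3;H0]([#6])([#6])[#6] is the SMARTS for a tertiary amine: a trivalent nitrogen with no H, bonded to three carbons.
The molecule carries 3 separate instances of a dimethylamino group (-N(CH3)2) meeting every constraint; each maps to a distinct set of atoms, giving 3 matches.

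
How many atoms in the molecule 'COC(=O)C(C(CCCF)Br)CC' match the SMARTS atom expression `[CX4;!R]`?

The query [CX4;!R] means: aliphatic carbon with four total connections, not in a ring.
Check the 13 heavy atoms by environment: 8× C (X4, acyclic) → match; 1× C (X3, acyclic) → no; 1× O (X1, acyclic) → no; 1× O (X2, acyclic) → no; 1× F (X1, acyclic) → no; 1× Br (X1, acyclic) → no.
That gives 8 matching atoms.

8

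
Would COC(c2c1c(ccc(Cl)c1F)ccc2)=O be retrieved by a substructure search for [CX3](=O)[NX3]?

No

The pattern [CX3](=O)[NX3] describes a carbonyl carbon bonded to a trivalent nitrogen — an amide.
The closest candidate here is a methyl-ester group (-C(=O)OCH3), but the carbonyl is bonded to O, not to an NX3 nitrogen. No other fragment satisfies the full query, so there is no match.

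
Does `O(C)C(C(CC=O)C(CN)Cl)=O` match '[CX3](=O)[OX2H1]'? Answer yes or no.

The pattern [CX3](=O)[OX2H1] describes an sp2 carbon double-bonded to O and single-bonded to an -OH oxygen — a carboxylic acid.
The closest candidate here is an aldehyde (-CHO), but there is no singly-bonded oxygen on the carbonyl carbon. No other fragment satisfies the full query, so there is no match.

No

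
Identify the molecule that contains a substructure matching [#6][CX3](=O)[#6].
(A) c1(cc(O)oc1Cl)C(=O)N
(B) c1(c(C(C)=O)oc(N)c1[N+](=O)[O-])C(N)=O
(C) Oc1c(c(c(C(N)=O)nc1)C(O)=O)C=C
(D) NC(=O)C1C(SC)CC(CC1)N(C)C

B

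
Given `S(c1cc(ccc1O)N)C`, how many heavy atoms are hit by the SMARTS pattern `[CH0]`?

0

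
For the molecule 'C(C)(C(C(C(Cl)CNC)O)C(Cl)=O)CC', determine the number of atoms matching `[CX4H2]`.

2

The query [CX4H2] means: sp3 carbon (X4) with exactly two hydrogens.
Check the 15 heavy atoms by environment: 3× C (H3, X4) → no; 2× C (H2, X4) → match; 4× C (H1, X4) → no; 2× Cl (H0, X1) → no; 1× C (H0, X3) → no; 1× O (H0, X1) → no; 1× N (H1, X3) → no; 1× O (H1, X2) → no.
That gives 2 matching atoms.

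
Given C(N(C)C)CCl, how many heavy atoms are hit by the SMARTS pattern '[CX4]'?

The query [CX4] means: C with X4: aliphatic carbon with exactly 4 total connections (bonds + H).
Check the 6 heavy atoms by environment: 4× C (X4) → match; 1× N (X3) → no; 1× Cl (X1) → no.
That gives 4 matching atoms.

4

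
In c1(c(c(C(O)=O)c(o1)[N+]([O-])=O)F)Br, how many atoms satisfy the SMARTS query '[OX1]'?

3

The query [OX1] means: aliphatic oxygen with one total connection — typically a carbonyl =O or an oxide.
Check the 13 heavy atoms by environment: 1× o (aromatic, X2) → no; 4× c (aromatic, X3) → no; 1× N (charge +1, X3) → no; 1× O (charge -1, X1) → match; 2× O (X1) → match; 1× F (X1) → no; 1× Br (X1) → no; 1× C (X3) → no; 1× O (X2) → no.
Summing the matching environments: 1 + 2 = 3 matching atoms.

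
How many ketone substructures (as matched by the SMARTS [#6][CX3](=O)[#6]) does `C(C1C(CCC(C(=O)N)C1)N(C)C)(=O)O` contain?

0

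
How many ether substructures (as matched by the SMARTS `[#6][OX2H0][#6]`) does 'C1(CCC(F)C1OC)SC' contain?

[#6][OX2H0][#6] is the SMARTS for an ether: an aliphatic oxygen bridging two carbons with no H on the oxygen.
Exactly one fragment in the molecule meets all constraints, giving 1 match.

1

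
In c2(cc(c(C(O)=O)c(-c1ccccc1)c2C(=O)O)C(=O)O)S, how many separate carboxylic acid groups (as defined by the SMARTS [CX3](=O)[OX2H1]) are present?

3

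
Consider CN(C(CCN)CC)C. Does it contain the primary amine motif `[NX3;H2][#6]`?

Yes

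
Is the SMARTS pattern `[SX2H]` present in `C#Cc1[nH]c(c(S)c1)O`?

Yes

The pattern [SX2H] describes an aliphatic sulfur with two connections, one being H — a thiol.
The molecule carries a thiol (-SH), whose atoms satisfy every constraint of the query, so the pattern matches.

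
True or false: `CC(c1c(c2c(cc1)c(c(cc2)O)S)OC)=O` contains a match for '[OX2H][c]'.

True

The pattern [OX2H][c] describes a hydroxyl oxygen attached to an aromatic carbon — a phenol.
The molecule carries a hydroxyl group (-OH), whose atoms satisfy every constraint of the query, so the pattern matches.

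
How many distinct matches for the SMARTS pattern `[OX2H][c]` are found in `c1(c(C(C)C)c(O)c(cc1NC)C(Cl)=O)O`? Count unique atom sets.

2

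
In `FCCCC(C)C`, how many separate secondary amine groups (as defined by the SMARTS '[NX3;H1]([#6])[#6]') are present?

0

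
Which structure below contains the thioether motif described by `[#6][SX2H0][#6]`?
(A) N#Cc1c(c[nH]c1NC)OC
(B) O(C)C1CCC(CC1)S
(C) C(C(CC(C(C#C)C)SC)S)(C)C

[#6][SX2H0][#6] describes an aliphatic sulfur bridging two carbons with no H on the sulfur (a thioether).
(A) has a methoxy ether (-OCH3) but the bridging atom is O, not S.
(B) has a thiol (-SH) but the sulfur has H1, not H0 bridging two carbons.
(C) contains a methylthio ether (-SCH3), which satisfies every atom and bond constraint.
So the answer is (C).

C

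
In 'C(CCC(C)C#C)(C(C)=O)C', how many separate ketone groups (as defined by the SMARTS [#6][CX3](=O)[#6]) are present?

1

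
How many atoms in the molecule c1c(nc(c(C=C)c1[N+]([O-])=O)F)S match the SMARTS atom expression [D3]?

5

Check the 13 heavy atoms by environment: 1× n (aromatic, D2) → no; 4× c (aromatic, D3) → match; 1× c (aromatic, D2) → no; 1× N (charge +1, D3) → match; 1× O (charge -1, D1) → no; 1× O (D1) → no; 1× C (D2) → no; 1× C (D1) → no; 1× S (D1) → no; 1× F (D1) → no.
Summing the matching environments: 4 + 1 = 5 matching atoms.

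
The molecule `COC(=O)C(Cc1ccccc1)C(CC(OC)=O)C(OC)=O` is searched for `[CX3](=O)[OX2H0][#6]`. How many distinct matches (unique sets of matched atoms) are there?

[CX3](=O)[OX2H0][#6] is the SMARTS for an ester: a carbonyl carbon bonded to an oxygen that is itself bonded to carbon (no H on that O).
The molecule carries 3 separate instances of a methyl-ester group (-C(=O)OCH3) meeting every constraint; each maps to a distinct set of atoms, giving 3 matches.

3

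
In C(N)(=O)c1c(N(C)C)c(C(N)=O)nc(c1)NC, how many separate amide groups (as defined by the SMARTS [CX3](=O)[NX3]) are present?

[CX3](=O)[NX3] is the SMARTS for an amide: a carbonyl carbon bonded to a trivalent nitrogen.
The molecule carries 2 separate instances of a primary amide (-C(=O)NH2) meeting every constraint; each maps to a distinct set of atoms, giving 2 matches.

2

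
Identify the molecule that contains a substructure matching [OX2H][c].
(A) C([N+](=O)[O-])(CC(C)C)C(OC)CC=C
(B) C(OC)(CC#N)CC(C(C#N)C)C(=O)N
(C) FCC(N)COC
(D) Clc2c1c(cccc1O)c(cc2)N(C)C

D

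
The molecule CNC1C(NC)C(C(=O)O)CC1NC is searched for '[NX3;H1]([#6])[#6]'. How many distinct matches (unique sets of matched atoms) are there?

3

[NX3;H1]([#6])[#6] is the SMARTS for a secondary amine: a trivalent nitrogen with one H, bonded to two carbons.
The molecule carries 3 separate instances of an N-methylamino group (-NHCH3) meeting every constraint; each maps to a distinct set of atoms, giving 3 matches.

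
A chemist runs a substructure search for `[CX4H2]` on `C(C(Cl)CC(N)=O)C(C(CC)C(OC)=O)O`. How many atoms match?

Check the 16 heavy atoms by environment: 3× C (H2, X4) → match; 3× C (H1, X4) → no; 2× C (H0, X3) → no; 2× O (H0, X1) → no; 1× N (H2, X3) → no; 1× Cl (H0, X1) → no; 2× C (H3, X4) → no; 1× O (H1, X2) → no; 1× O (H0, X2) → no.
That gives 3 matching atoms.

3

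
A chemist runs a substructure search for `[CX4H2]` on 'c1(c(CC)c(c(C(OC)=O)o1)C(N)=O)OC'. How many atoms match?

The query [CX4H2] means: sp3 carbon (X4) with exactly two hydrogens.
Check the 16 heavy atoms by environment: 1× o (aromatic, H0, X2) → no; 4× c (aromatic, H0, X3) → no; 2× C (H0, X3) → no; 2× O (H0, X1) → no; 2× O (H0, X2) → no; 3× C (H3, X4) → no; 1× C (H2, X4) → match; 1× N (H2, X3) → no.
That gives 1 matching atom.

1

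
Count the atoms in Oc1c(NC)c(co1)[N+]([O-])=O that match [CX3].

The query [CX3] means: C with X3: aliphatic carbon with exactly 3 total connections.
Check the 11 heavy atoms by environment: 1× o (aromatic, X2) → no; 4× c (aromatic, X3) → no; 1× O (X2) → no; 1× N (X3) → no; 1× C (X4) → no; 1× N (charge +1, X3) → no; 1× O (charge -1, X1) → no; 1× O (X1) → no.
No environment satisfies the query, so 0 matching atoms.

0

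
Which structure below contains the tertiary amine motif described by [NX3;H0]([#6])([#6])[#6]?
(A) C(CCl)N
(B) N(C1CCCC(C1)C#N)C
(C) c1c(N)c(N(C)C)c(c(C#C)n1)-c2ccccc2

C

[NX3;H0]([#6])([#6])[#6] describes a trivalent nitrogen with no H, bonded to three carbons (a tertiary amine).
(A) has a primary amino group (-NH2) but the nitrogen has H2, not H0 with three carbons.
(B) has an N-methylamino group (-NHCH3) but the nitrogen still has one H (H1), not H0.
(C) contains a dimethylamino group (-N(CH3)2), which satisfies every atom and bond constraint.
So the answer is (C).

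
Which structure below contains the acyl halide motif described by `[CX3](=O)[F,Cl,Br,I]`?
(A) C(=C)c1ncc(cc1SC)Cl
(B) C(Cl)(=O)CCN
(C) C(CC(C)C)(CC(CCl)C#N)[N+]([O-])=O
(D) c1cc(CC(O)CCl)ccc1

[CX3](=O)[F,Cl,Br,I] describes a carbonyl carbon bonded to a halogen (an acyl halide).
(A) has a chloro substituent but the Cl is not on a carbonyl carbon.
(B) contains an acyl chloride (-C(=O)Cl), which satisfies every atom and bond constraint.
(C) has a chloro substituent but the Cl is not on a carbonyl carbon.
(D) has a chloro substituent but the Cl is not on a carbonyl carbon.
So the answer is (B).

B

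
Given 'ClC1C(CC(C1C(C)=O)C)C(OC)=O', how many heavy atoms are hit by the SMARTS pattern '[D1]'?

The query [D1] means: atom with exactly one heavy-atom neighbour (degree 1).
Check the 14 heavy atoms by environment: 6× C (D3) → no; 1× C (D2) → no; 1× Cl (D1) → match; 2× O (D1) → match; 3× C (D1) → match; 1× O (D2) → no.
Summing the matching environments: 1 + 2 + 3 = 6 matching atoms.

6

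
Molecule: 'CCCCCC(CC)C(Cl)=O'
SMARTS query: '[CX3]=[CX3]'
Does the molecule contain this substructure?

No

The pattern [CX3]=[CX3] describes a non-aromatic C=C double bond between two sp2 carbons — an alkene.
The closest candidate here is an ethyl group (-CH2CH3), but its C-C bond is a single bond between CX4 carbons, not CX3=CX3. No other fragment satisfies the full query, so there is no match.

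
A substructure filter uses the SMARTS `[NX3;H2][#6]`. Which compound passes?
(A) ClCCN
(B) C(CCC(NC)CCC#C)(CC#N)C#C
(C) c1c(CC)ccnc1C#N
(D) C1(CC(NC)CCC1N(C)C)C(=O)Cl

A

[NX3;H2][#6] describes a trivalent nitrogen with two H attached to carbon (a primary amine).
(A) contains a primary amino group (-NH2), which satisfies every atom and bond constraint.
(B) has an N-methylamino group (-NHCH3) but the nitrogen bears two carbons and only one H (H1), not H2.
(C) has a nitrile (-C#N) but the nitrogen is NX1 (triple-bonded), not NX3 with two H.
(D) has an N-methylamino group (-NHCH3) but the nitrogen bears two carbons and only one H (H1), not H2.
So the answer is (A).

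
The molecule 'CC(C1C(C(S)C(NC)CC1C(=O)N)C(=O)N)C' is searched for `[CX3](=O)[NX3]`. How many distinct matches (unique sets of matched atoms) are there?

[CX3](=O)[NX3] is the SMARTS for an amide: a carbonyl carbon bonded to a trivalent nitrogen.
The molecule carries 2 separate instances of a primary amide (-C(=O)NH2) meeting every constraint; each maps to a distinct set of atoms, giving 2 matches.

2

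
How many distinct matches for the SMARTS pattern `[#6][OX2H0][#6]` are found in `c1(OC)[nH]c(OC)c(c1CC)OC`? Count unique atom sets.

3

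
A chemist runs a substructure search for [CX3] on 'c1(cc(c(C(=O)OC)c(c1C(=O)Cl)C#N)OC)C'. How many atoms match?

2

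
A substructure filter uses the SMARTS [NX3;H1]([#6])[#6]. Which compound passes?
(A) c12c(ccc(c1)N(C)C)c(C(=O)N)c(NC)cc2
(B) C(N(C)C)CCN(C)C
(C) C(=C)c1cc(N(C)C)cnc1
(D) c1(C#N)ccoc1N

[NX3;H1]([#6])[#6] describes a trivalent nitrogen with one H, bonded to two carbons (a secondary amine).
(A) contains an N-methylamino group (-NHCH3), which satisfies every atom and bond constraint.
(B) has a dimethylamino group (-N(CH3)2) but the nitrogen has H0, not H1.
(C) has a dimethylamino group (-N(CH3)2) but the nitrogen has H0, not H1.
(D) has a primary amino group (-NH2) but the nitrogen has H2 and only one carbon neighbour.
So the answer is (A).

A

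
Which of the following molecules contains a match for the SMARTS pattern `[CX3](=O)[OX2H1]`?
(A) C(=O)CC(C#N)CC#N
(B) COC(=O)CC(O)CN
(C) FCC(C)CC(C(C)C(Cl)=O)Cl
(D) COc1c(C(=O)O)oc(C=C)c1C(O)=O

D

[CX3](=O)[OX2H1] describes an sp2 carbon double-bonded to O and single-bonded to an -OH oxygen (a carboxylic acid).
(A) has an aldehyde (-CHO) but there is no singly-bonded oxygen on the carbonyl carbon.
(B) has a methyl-ester group (-C(=O)OCH3) but the singly-bonded O has no H (OX2H0, not OX2H1).
(C) has an acyl chloride (-C(=O)Cl) but the carbonyl is bonded to Cl, not to an -OH oxygen.
(D) contains a carboxylic acid group (-C(=O)OH), which satisfies every atom and bond constraint.
So the answer is (D).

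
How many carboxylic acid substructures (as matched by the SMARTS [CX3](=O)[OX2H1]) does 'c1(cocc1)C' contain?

0

[CX3](=O)[OX2H1] is the SMARTS for a carboxylic acid: an sp2 carbon double-bonded to O and single-bonded to an -OH oxygen.
No fragment in the molecule satisfies every constraint, giving 0 matches.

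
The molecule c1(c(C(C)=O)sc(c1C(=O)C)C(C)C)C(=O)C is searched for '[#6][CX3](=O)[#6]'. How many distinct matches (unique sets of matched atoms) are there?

[#6][CX3](=O)[#6] is the SMARTS for a ketone: a carbonyl carbon (no H) flanked by two carbons.
The molecule carries 3 separate instances of an acetyl/ketone group (-C(=O)CH3) meeting every constraint; each maps to a distinct set of atoms, giving 3 matches.

3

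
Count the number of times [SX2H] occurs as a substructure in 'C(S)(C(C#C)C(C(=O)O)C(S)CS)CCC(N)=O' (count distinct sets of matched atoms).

[SX2H] is the SMARTS for a thiol: an aliphatic sulfur with two connections, one being H.
The molecule carries 3 separate instances of a thiol (-SH) meeting every constraint; each maps to a distinct set of atoms, giving 3 matches.

3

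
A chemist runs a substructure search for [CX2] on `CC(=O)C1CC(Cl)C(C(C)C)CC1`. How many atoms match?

The query [CX2] means: C with X2: aliphatic carbon with exactly 2 total connections.
Check the 13 heavy atoms by environment: 10× C (X4) → no; 1× Cl (X1) → no; 1× C (X3) → no; 1× O (X1) → no.
No environment satisfies the query, so 0 matching atoms.

0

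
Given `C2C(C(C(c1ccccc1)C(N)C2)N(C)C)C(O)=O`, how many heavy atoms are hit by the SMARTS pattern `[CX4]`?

8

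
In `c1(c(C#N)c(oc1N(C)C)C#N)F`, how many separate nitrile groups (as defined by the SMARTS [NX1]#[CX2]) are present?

[NX1]#[CX2] is the SMARTS for a nitrile: a nitrogen triple-bonded to a two-connected carbon.
The molecule carries 2 separate instances of a nitrile (-C#N) meeting every constraint; each maps to a distinct set of atoms, giving 2 matches.

2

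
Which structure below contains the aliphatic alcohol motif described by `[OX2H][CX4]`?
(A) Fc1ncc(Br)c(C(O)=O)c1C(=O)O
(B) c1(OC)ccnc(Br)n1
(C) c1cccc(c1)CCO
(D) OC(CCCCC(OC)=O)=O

C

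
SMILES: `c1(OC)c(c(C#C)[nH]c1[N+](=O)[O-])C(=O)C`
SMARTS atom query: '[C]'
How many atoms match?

5

The query [C] means: uppercase C matches aliphatic (non-aromatic) carbon only.
Check the 15 heavy atoms by environment: 1× n (aromatic) → no; 4× c (aromatic) → no; 5× C → match; 3× O → no; 1× N (charge +1) → no; 1× O (charge -1) → no.
That gives 5 matching atoms.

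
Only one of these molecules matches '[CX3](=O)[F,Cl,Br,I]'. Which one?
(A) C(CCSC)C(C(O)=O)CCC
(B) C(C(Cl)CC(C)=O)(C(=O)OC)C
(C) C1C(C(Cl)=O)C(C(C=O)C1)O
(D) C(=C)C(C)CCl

C

[CX3](=O)[F,Cl,Br,I] describes a carbonyl carbon bonded to a halogen (an acyl halide).
(A) has a carboxylic acid group (-C(=O)OH) but the carbonyl is bonded to -OH, not to a halogen.
(B) has a chloro substituent but the Cl is not on a carbonyl carbon.
(C) contains an acyl chloride (-C(=O)Cl), which satisfies every atom and bond constraint.
(D) has a chloro substituent but the Cl is not on a carbonyl carbon.
So the answer is (C).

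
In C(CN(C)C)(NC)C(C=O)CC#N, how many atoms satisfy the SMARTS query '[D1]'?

5

Check the 13 heavy atoms by environment: 4× C (D2) → no; 2× C (D3) → no; 1× N (D2) → no; 3× C (D1) → match; 1× O (D1) → match; 1× N (D3) → no; 1× N (D1) → match.
Summing the matching environments: 3 + 1 + 1 = 5 matching atoms.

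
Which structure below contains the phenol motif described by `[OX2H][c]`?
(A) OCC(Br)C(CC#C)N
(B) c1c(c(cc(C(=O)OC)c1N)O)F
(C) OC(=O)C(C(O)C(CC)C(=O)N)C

[OX2H][c] describes a hydroxyl oxygen attached to an aromatic carbon (a phenol).
(A) has a hydroxyl group (-OH) but the -OH is on an aliphatic carbon, not an aromatic c.
(B) contains a hydroxyl group (-OH), which satisfies every atom and bond constraint.
(C) has a hydroxyl group (-OH) but the -OH is on an aliphatic carbon, not an aromatic c.
So the answer is (B).

B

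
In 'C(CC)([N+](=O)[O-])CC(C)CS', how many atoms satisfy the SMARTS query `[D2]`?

3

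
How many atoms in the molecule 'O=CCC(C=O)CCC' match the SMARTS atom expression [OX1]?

2

The query [OX1] means: aliphatic oxygen with one total connection — typically a carbonyl =O or an oxide.
Check the 9 heavy atoms by environment: 5× C (X4) → no; 2× C (X3) → no; 2× O (X1) → match.
That gives 2 matching atoms.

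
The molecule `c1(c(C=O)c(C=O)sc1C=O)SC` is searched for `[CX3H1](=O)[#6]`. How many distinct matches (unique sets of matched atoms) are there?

[CX3H1](=O)[#6] is the SMARTS for an aldehyde: an sp2 carbon with one H, double-bonded to O and single-bonded to carbon.
The molecule carries 3 separate instances of an aldehyde (-CHO) meeting every constraint; each maps to a distinct set of atoms, giving 3 matches.

3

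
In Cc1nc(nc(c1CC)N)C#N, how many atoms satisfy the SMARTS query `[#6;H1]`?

Check the 12 heavy atoms by environment: 2× n (aromatic, H0) → no; 4× c (aromatic, H0) → no; 2× C (H3) → no; 1× N (H2) → no; 1× C (H0) → no; 1× N (H0) → no; 1× C (H2) → no.
No environment satisfies the query, so 0 matching atoms.

0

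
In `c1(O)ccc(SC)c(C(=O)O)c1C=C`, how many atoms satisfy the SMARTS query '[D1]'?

The query [D1] means: atom with exactly one heavy-atom neighbour (degree 1).
Check the 14 heavy atoms by environment: 4× c (aromatic, D3) → no; 2× c (aromatic, D2) → no; 3× O (D1) → match; 1× S (D2) → no; 2× C (D1) → match; 1× C (D2) → no; 1× C (D3) → no.
Summing the matching environments: 3 + 2 = 5 matching atoms.

5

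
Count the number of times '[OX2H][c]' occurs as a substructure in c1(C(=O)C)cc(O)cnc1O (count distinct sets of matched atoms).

2

[OX2H][c] is the SMARTS for a phenol: a hydroxyl oxygen attached to an aromatic carbon.
The molecule carries 2 separate instances of a hydroxyl group (-OH) meeting every constraint; each maps to a distinct set of atoms, giving 2 matches.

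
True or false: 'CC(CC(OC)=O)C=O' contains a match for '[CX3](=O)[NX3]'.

False

The pattern [CX3](=O)[NX3] describes a carbonyl carbon bonded to a trivalent nitrogen — an amide.
The closest candidate here is a methyl-ester group (-C(=O)OCH3), but the carbonyl is bonded to O, not to an NX3 nitrogen. No other fragment satisfies the full query, so there is no match.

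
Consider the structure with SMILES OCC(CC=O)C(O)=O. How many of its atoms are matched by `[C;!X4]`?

2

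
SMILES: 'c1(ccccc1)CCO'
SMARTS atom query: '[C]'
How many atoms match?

2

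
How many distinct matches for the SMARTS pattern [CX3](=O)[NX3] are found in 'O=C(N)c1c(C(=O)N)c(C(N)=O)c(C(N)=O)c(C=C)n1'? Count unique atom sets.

4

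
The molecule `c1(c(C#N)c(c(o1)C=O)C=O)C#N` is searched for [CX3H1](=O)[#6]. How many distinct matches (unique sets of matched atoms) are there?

[CX3H1](=O)[#6] is the SMARTS for an aldehyde: an sp2 carbon with one H, double-bonded to O and single-bonded to carbon.
The molecule carries 2 separate instances of an aldehyde (-CHO) meeting every constraint; each maps to a distinct set of atoms, giving 2 matches.

2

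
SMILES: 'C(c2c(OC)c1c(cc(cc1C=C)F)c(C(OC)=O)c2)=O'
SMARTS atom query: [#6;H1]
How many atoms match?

5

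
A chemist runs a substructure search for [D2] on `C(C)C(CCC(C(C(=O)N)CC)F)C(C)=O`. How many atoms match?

4

The query [D2] means: atom with exactly two heavy-atom neighbours.
Check the 16 heavy atoms by environment: 4× C (D2) → match; 5× C (D3) → no; 2× O (D1) → no; 3× C (D1) → no; 1× N (D1) → no; 1× F (D1) → no.
That gives 4 matching atoms.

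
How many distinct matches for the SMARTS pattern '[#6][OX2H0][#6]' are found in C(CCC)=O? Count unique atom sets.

0

[#6][OX2H0][#6] is the SMARTS for an ether: an aliphatic oxygen bridging two carbons with no H on the oxygen.
No fragment in the molecule satisfies every constraint, giving 0 matches.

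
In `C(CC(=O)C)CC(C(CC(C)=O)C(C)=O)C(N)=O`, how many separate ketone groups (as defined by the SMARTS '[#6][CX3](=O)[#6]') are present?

3

[#6][CX3](=O)[#6] is the SMARTS for a ketone: a carbonyl carbon (no H) flanked by two carbons.
The molecule carries 3 separate instances of an acetyl/ketone group (-C(=O)CH3) meeting every constraint; each maps to a distinct set of atoms, giving 3 matches.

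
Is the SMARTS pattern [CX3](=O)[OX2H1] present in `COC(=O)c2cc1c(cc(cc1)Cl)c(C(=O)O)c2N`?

Yes

The pattern [CX3](=O)[OX2H1] describes an sp2 carbon double-bonded to O and single-bonded to an -OH oxygen — a carboxylic acid.
The molecule carries a carboxylic acid group (-C(=O)OH), whose atoms satisfy every constraint of the query, so the pattern matches.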